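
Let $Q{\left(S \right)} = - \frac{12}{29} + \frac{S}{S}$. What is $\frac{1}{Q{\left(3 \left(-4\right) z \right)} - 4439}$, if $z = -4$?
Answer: $- \frac{29}{128714} \approx -0.00022531$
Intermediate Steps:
$Q{\left(S \right)} = \frac{17}{29}$ ($Q{\left(S \right)} = \left(-12\right) \frac{1}{29} + 1 = - \frac{12}{29} + 1 = \frac{17}{29}$)
$\frac{1}{Q{\left(3 \left(-4\right) z \right)} - 4439} = \frac{1}{\frac{17}{29} - 4439} = \frac{1}{- \frac{128714}{29}} = - \frac{29}{128714}$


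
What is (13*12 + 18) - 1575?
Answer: -1401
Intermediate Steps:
(13*12 + 18) - 1575 = (156 + 18) - 1575 = 174 - 1575 = -1401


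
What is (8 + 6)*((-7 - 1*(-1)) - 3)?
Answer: -126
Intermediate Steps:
(8 + 6)*((-7 - 1*(-1)) - 3) = 14*((-7 + 1) - 3) = 14*(-6 - 3) = 14*(-9) = -126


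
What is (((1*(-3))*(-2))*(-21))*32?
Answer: -4032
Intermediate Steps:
(((1*(-3))*(-2))*(-21))*32 = (-3*(-2)*(-21))*32 = (6*(-21))*32 = -126*32 = -4032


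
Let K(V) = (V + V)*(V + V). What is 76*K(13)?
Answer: 51376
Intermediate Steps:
K(V) = 4*V² (K(V) = (2*V)*(2*V) = 4*V²)
76*K(13) = 76*(4*13²) = 76*(4*169) = 76*676 = 51376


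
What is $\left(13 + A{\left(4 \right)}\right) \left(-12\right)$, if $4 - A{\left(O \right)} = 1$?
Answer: $-192$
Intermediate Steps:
$A{\left(O \right)} = 3$ ($A{\left(O \right)} = 4 - 1 = 3$)
$\left(13 + A{\left(4 \right)}\right) \left(-12\right) = \left(13 + 3\right) \left(-12\right) = 16 \left(-12\right) = -192$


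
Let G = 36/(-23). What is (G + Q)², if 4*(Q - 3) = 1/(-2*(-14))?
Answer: 13830961/6635776 ≈ 2.0843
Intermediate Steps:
Q = 337/112 (Q = 3 + 1/(4*((-2*(-14)))) = 3 + (¼)/28 = 3 + (¼)*(1/28) = 3 + 1/112 = 337/112 ≈ 3.0089)
G = -36/23 (G = 36*(-1/23) = -36/23 ≈ -1.5652)
(G + Q)² = (-36/23 + 337/112)² = (3719/2576)² = 13830961/6635776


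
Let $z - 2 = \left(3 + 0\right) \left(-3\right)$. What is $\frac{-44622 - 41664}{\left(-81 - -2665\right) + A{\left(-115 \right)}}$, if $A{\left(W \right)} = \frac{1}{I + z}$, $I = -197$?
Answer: $- \frac{17602344}{527135} \approx -33.392$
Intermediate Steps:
$z = -7$ ($z = 2 + \left(3 + 0\right) \left(-3\right) = 2 + 3 \left(-3\right) = 2 - 9 = -7$)
$A{\left(W \right)} = - \frac{1}{204}$ ($A{\left(W \right)} = \frac{1}{-197 - 7} = \frac{1}{-204} = - \frac{1}{204}$)
$\frac{-44622 - 41664}{\left(-81 - -2665\right) + A{\left(-115 \right)}} = \frac{-44622 - 41664}{\left(-81 - -2665\right) - \frac{1}{204}} = - \frac{86286}{\left(-81 + 2665\right) - \frac{1}{204}} = - \frac{86286}{2584 - \frac{1}{204}} = - \frac{86286}{\frac{527135}{204}} = \left(-86286\right) \frac{204}{527135} = - \frac{17602344}{527135}$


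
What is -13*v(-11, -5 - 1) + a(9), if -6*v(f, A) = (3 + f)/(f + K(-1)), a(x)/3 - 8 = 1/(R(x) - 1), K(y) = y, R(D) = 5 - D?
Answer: 1118/45 ≈ 24.844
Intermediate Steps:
a(x) = 24 + 3/(4 - x) (a(x) = 24 + 3/((5 - x) - 1) = 24 + 3/(4 - x))
v(f, A) = -(3 + f)/(6*(-1 + f)) (v(f, A) = -(3 + f)/(6*(f - 1)) = -(3 + f)/(6*(-1 + f)))
-13*v(-11, -5 - 1) + a(9) = -13*(-3 - 1*(-11))/(6*(-1 - 11)) + 3*(-33 + 8*9)/(-4 + 9) = -13*(-3 + 11)/(6*(-12)) + 3*(-33 + 72)/5 = -13*(-1)*8/(6*12) + 3*(1/5)*39 = -13*(-1/9) + 117/5 = 13/9 + 117/5 = 1118/45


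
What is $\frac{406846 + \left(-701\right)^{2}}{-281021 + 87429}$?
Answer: $- \frac{128321}{27656} \approx -4.6399$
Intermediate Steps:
$\frac{406846 + \left(-701\right)^{2}}{-281021 + 87429} = \frac{406846 + 491401}{-193592} = 898247 \left(- \frac{1}{193592}\right) = - \frac{128321}{27656}$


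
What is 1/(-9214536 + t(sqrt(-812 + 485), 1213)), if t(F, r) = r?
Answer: -1/9213323 ≈ -1.0854e-7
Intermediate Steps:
1/(-9214536 + t(sqrt(-812 + 485), 1213)) = 1/(-9214536 + 1213) = 1/(-9213323) = -1/9213323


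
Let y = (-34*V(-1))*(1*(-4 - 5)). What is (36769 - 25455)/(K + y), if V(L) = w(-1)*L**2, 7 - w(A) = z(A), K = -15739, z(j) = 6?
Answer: -11314/15433 ≈ -0.73310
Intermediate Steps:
w(A) = 1 (w(A) = 7 - 1*6 = 7 - 6 = 1)
V(L) = L**2 (V(L) = 1*L**2 = L**2)
y = 306 (y = (-34*(-1)**2)*(1*(-4 - 5)) = (-34*1)*(1*(-9)) = -34*(-9) = 306)
(36769 - 25455)/(K + y) = (36769 - 25455)/(-15739 + 306) = 11314/(-15433) = 11314*(-1/15433) = -11314/15433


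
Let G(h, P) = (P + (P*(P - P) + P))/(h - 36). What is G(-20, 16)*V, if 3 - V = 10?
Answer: 4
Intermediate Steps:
V = -7 (V = 3 - 1*10 = 3 - 10 = -7)
G(h, P) = 2*P/(-36 + h) (G(h, P) = (P + (P*0 + P))/(-36 + h) = (P + (0 + P))/(-36 + h) = (P + P)/(-36 + h) = (2*P)/(-36 + h) = 2*P/(-36 + h))
G(-20, 16)*V = (2*16/(-36 - 20))*(-7) = (2*16/(-56))*(-7) = (2*16*(-1/56))*(-7) = -4/7*(-7) = 4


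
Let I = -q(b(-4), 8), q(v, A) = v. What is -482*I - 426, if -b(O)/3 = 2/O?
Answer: 297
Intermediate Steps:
b(O) = -6/O
I = -3/2 (I = -(-6)/(-4) = -(-6)*(-1)/4 = -1*3/2 = -3/2 ≈ -1.5000)
-482*I - 426 = -482*(-3/2) - 426 = 723 - 426 = 297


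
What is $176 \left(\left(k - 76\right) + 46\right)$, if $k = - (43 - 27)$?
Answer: $-8096$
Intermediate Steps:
$k = -16$ ($k = \left(-1\right) 16 = -16$)
$176 \left(\left(k - 76\right) + 46\right) = 176 \left(\left(-16 - 76\right) + 46\right) = 176 \left(-92 + 46\right) = 176 \left(-46\right) = -8096$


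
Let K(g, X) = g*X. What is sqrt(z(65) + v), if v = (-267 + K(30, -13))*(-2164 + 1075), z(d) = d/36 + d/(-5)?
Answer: 5*sqrt(1030265)/6 ≈ 845.85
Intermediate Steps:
K(g, X) = X*g
z(d) = -31*d/180 (z(d) = d*(1/36) + d*(-1/5) = d/36 - d/5 = -31*d/180)
v = 715473 (v = (-267 - 13*30)*(-2164 + 1075) = (-267 - 390)*(-1089) = -657*(-1089) = 715473)
sqrt(z(65) + v) = sqrt(-31/180*65 + 715473) = sqrt(-403/36 + 715473) = sqrt(25756625/36) = 5*sqrt(1030265)/6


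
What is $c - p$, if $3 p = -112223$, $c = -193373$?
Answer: $- \frac{467896}{3} \approx -1.5597 \cdot 10^{5}$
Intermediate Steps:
$p = - \frac{112223}{3}$ ($p = \frac{1}{3} \left(-112223\right) = - \frac{112223}{3} \approx -37408.0$)
$c - p = -193373 - - \frac{112223}{3} = -193373 + \frac{112223}{3} = - \frac{467896}{3}$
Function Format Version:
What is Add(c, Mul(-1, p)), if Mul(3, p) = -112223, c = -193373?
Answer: Rational(-467896, 3) ≈ -1.5597e+5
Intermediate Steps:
p = Rational(-112223, 3) (p = Mul(Rational(1, 3), -112223) = Rational(-112223, 3) ≈ -37408.)
Add(c, Mul(-1, p)) = Add(-193373, Mul(-1, Rational(-112223, 3))) = Add(-193373, Rational(112223, 3)) = Rational(-467896, 3)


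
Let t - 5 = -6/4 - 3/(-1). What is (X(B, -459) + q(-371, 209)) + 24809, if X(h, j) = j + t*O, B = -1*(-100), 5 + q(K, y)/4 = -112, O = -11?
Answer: 47621/2 ≈ 23811.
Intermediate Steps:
q(K, y) = -468 (q(K, y) = -20 + 4*(-112) = -20 - 448 = -468)
t = 13/2 (t = 5 + (-6/4 - 3/(-1)) = 5 + (-6*1/4 - 3*(-1)) = 5 + (-3/2 + 3) = 5 + 3/2 = 13/2 ≈ 6.5000)
B = 100
X(h, j) = -143/2 + j (X(h, j) = j + (13/2)*(-11) = j - 143/2 = -143/2 + j)
(X(B, -459) + q(-371, 209)) + 24809 = ((-143/2 - 459) - 468) + 24809 = (-1061/2 - 468) + 24809 = -1997/2 + 24809 = 47621/2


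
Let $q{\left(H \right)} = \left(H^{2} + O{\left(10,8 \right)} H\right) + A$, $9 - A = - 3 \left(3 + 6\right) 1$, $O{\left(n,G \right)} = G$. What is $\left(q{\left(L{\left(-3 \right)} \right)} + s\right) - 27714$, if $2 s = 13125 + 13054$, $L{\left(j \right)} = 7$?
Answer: $- \frac{28967}{2} \approx -14484.0$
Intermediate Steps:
$A = 36$ ($A = 9 - - 3 \left(3 + 6\right) 1 = 9 - - 3 \cdot 9 \cdot 1 = 9 - \left(-3\right) 9 = 9 - -27 = 9 + 27 = 36$)
$s = \frac{26179}{2}$ ($s = \frac{13125 + 13054}{2} = \frac{1}{2} \cdot 26179 = \frac{26179}{2} \approx 13090.0$)
$q{\left(H \right)} = 36 + H^{2} + 8 H$ ($q{\left(H \right)} = \left(H^{2} + 8 H\right) + 36 = 36 + H^{2} + 8 H$)
$\left(q{\left(L{\left(-3 \right)} \right)} + s\right) - 27714 = \left(\left(36 + 7^{2} + 8 \cdot 7\right) + \frac{26179}{2}\right) - 27714 = \left(\left(36 + 49 + 56\right) + \frac{26179}{2}\right) - 27714 = \left(141 + \frac{26179}{2}\right) - 27714 = \frac{26461}{2} - 27714 = - \frac{28967}{2}$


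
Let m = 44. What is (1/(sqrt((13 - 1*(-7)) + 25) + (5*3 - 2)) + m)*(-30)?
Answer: -82035/62 + 45*sqrt(5)/62 ≈ -1321.5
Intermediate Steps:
(1/(sqrt((13 - 1*(-7)) + 25) + (5*3 - 2)) + m)*(-30) = (1/(sqrt((13 - 1*(-7)) + 25) + (5*3 - 2)) + 44)*(-30) = (1/(sqrt((13 + 7) + 25) + (15 - 2)) + 44)*(-30) = (1/(sqrt(20 + 25) + 13) + 44)*(-30) = (1/(sqrt(45) + 13) + 44)*(-30) = (1/(3*sqrt(5) + 13) + 44)*(-30) = (1/(13 + 3*sqrt(5)) + 44)*(-30) = (44 + 1/(13 + 3*sqrt(5)))*(-30) = -1320 - 30/(13 + 3*sqrt(5))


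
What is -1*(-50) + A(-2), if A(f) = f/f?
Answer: 51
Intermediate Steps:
A(f) = 1
-1*(-50) + A(-2) = -1*(-50) + 1 = 50 + 1 = 51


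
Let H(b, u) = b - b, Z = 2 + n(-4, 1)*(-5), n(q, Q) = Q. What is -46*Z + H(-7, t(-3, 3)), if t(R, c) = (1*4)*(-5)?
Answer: 138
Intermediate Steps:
t(R, c) = -20 (t(R, c) = 4*(-5) = -20)
Z = -3 (Z = 2 + 1*(-5) = 2 - 5 = -3)
H(b, u) = 0
-46*Z + H(-7, t(-3, 3)) = -46*(-3) + 0 = 138 + 0 = 138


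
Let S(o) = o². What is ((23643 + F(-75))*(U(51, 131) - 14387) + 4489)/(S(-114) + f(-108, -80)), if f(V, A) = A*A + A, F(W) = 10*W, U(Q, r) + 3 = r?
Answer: -163213399/9658 ≈ -16899.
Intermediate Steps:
U(Q, r) = -3 + r
f(V, A) = A + A² (f(V, A) = A² + A = A + A²)
((23643 + F(-75))*(U(51, 131) - 14387) + 4489)/(S(-114) + f(-108, -80)) = ((23643 + 10*(-75))*((-3 + 131) - 14387) + 4489)/((-114)² - 80*(1 - 80)) = ((23643 - 750)*(128 - 14387) + 4489)/(12996 - 80*(-79)) = (22893*(-14259) + 4489)/(12996 + 6320) = (-326431287 + 4489)/19316 = -326426798*1/19316 = -163213399/9658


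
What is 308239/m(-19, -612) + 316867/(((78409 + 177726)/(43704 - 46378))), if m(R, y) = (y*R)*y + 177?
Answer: -6029617251399187/1822697385465 ≈ -3308.1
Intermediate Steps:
m(R, y) = 177 + R*y² (m(R, y) = (R*y)*y + 177 = R*y² + 177 = 177 + R*y²)
308239/m(-19, -612) + 316867/(((78409 + 177726)/(43704 - 46378))) = 308239/(177 - 19*(-612)²) + 316867/(((78409 + 177726)/(43704 - 46378))) = 308239/(177 - 19*374544) + 316867/((256135/(-2674))) = 308239/(177 - 7116336) + 316867/((256135*(-1/2674))) = 308239/(-7116159) + 316867/(-256135/2674) = 308239*(-1/7116159) + 316867*(-2674/256135) = -308239/7116159 - 847302358/256135 = -6029617251399187/1822697385465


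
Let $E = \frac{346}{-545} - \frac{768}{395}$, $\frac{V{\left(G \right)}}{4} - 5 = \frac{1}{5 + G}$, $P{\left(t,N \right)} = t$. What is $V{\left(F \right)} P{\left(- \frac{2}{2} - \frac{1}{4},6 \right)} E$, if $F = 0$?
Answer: $\frac{2887196}{43055} \approx 67.058$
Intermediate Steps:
$V{\left(G \right)} = 20 + \frac{4}{5 + G}$
$E = - \frac{111046}{43055}$ ($E = 346 \left(- \frac{1}{545}\right) - \frac{768}{395} = - \frac{346}{545} - \frac{768}{395} = - \frac{111046}{43055} \approx -2.5792$)
$V{\left(F \right)} P{\left(- \frac{2}{2} - \frac{1}{4},6 \right)} E = \frac{4 \left(26 + 5 \cdot 0\right)}{5 + 0} \left(- \frac{2}{2} - \frac{1}{4}\right) \left(- \frac{111046}{43055}\right) = \frac{4 \left(26 + 0\right)}{5} \left(\left(-2\right) \frac{1}{2} - \frac{1}{4}\right) \left(- \frac{111046}{43055}\right) = 4 \cdot \frac{1}{5} \cdot 26 \left(-1 - \frac{1}{4}\right) \left(- \frac{111046}{43055}\right) = \frac{104}{5} \left(- \frac{5}{4}\right) \left(- \frac{111046}{43055}\right) = \left(-26\right) \left(- \frac{111046}{43055}\right) = \frac{2887196}{43055}$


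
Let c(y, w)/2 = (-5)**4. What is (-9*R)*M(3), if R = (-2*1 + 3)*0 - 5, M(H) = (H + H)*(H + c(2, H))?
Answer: 338310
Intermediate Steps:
c(y, w) = 1250 (c(y, w) = 2*(-5)**4 = 2*625 = 1250)
M(H) = 2*H*(1250 + H) (M(H) = (H + H)*(H + 1250) = (2*H)*(1250 + H) = 2*H*(1250 + H))
R = -5 (R = (-2 + 3)*0 - 5 = 1*0 - 5 = 0 - 5 = -5)
(-9*R)*M(3) = (-9*(-5))*(2*3*(1250 + 3)) = 45*(2*3*1253) = 45*7518 = 338310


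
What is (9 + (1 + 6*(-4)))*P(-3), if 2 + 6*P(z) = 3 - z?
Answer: -28/3 ≈ -9.3333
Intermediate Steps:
P(z) = 1/6 - z/6 (P(z) = -1/3 + (3 - z)/6 = -1/3 + (1/2 - z/6) = 1/6 - z/6)
(9 + (1 + 6*(-4)))*P(-3) = (9 + (1 + 6*(-4)))*(1/6 - 1/6*(-3)) = (9 + (1 - 24))*(1/6 + 1/2) = (9 - 23)*(2/3) = -14*2/3 = -28/3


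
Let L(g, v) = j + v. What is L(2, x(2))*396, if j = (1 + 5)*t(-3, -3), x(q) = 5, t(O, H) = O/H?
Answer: 4356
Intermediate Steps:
j = 6 (j = (1 + 5)*(-3/(-3)) = 6*(-3*(-⅓)) = 6*1 = 6)
L(g, v) = 6 + v
L(2, x(2))*396 = (6 + 5)*396 = 11*396 = 4356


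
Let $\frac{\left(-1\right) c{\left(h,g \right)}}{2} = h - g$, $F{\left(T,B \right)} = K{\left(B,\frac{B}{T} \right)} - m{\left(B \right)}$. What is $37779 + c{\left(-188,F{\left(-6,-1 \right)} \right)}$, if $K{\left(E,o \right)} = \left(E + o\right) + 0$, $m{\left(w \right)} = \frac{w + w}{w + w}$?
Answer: $\frac{114454}{3} \approx 38151.0$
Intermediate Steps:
$m{\left(w \right)} = 1$ ($m{\left(w \right)} = \frac{2 w}{2 w} = 2 w \frac{1}{2 w} = 1$)
$K{\left(E,o \right)} = E + o$
$F{\left(T,B \right)} = -1 + B + \frac{B}{T}$ ($F{\left(T,B \right)} = \left(B + \frac{B}{T}\right) - 1 = -1 + B + \frac{B}{T}$)
$c{\left(h,g \right)} = - 2 h + 2 g$ ($c{\left(h,g \right)} = - 2 \left(h - g\right) = - 2 h + 2 g$)
$37779 + c{\left(-188,F{\left(-6,-1 \right)} \right)} = 37779 + \left(\left(-2\right) \left(-188\right) + 2 \left(-1 - 1 - \frac{1}{-6}\right)\right) = 37779 + \left(376 + 2 \left(-1 - 1 - - \frac{1}{6}\right)\right) = 37779 + \left(376 + 2 \left(-1 - 1 + \frac{1}{6}\right)\right) = 37779 + \left(376 + 2 \left(- \frac{11}{6}\right)\right) = 37779 + \left(376 - \frac{11}{3}\right) = 37779 + \frac{1117}{3} = \frac{114454}{3}$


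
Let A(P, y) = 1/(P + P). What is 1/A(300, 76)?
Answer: 600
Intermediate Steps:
A(P, y) = 1/(2*P)
1/A(300, 76) = 1/((½)/300) = 1/((½)*(1/300)) = 1/(1/600) = 600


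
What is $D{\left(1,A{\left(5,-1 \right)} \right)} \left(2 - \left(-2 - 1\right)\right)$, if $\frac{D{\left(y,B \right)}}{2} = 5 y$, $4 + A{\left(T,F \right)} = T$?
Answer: $50$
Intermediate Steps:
$A{\left(T,F \right)} = -4 + T$
$D{\left(y,B \right)} = 10 y$ ($D{\left(y,B \right)} = 2 \cdot 5 y = 10 y$)
$D{\left(1,A{\left(5,-1 \right)} \right)} \left(2 - \left(-2 - 1\right)\right) = 10 \cdot 1 \left(2 - \left(-2 - 1\right)\right) = 10 \left(2 - -3\right) = 10 \left(2 + 3\right) = 10 \cdot 5 = 50$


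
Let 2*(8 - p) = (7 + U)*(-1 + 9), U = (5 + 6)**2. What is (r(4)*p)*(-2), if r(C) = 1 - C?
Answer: -3024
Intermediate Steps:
U = 121 (U = 11**2 = 121)
p = -504 (p = 8 - (7 + 121)*(-1 + 9)/2 = 8 - 64*8 = 8 - 1/2*1024 = 8 - 512 = -504)
(r(4)*p)*(-2) = ((1 - 1*4)*(-504))*(-2) = ((1 - 4)*(-504))*(-2) = -3*(-504)*(-2) = 1512*(-2) = -3024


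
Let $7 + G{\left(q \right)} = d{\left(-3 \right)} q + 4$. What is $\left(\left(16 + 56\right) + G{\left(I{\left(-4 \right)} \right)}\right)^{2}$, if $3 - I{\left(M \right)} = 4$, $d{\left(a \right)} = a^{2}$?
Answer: $3600$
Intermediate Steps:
$I{\left(M \right)} = -1$ ($I{\left(M \right)} = 3 - 4 = -1$)
$G{\left(q \right)} = -3 + 9 q$ ($G{\left(q \right)} = -7 + \left(\left(-3\right)^{2} q + 4\right) = -7 + \left(9 q + 4\right) = -7 + \left(4 + 9 q\right) = -3 + 9 q$)
$\left(\left(16 + 56\right) + G{\left(I{\left(-4 \right)} \right)}\right)^{2} = \left(\left(16 + 56\right) + \left(-3 + 9 \left(-1\right)\right)\right)^{2} = \left(72 - 12\right)^{2} = 60^{2} = 3600$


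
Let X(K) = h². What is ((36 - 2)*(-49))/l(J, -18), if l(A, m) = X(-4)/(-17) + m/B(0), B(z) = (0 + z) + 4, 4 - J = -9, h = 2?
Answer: 8092/23 ≈ 351.83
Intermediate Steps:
X(K) = 4 (X(K) = 2² = 4)
J = 13 (J = 4 - 1*(-9) = 4 + 9 = 13)
B(z) = 4 + z (B(z) = z + 4 = 4 + z)
l(A, m) = -4/17 + m/4 (l(A, m) = 4/(-17) + m/(4 + 0) = 4*(-1/17) + m/4 = -4/17 + m*(¼) = -4/17 + m/4)
((36 - 2)*(-49))/l(J, -18) = ((36 - 2)*(-49))/(-4/17 + (¼)*(-18)) = (34*(-49))/(-4/17 - 9/2) = -1666/(-161/34) = -1666*(-34/161) = 8092/23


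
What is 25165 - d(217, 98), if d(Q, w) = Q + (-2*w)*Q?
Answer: 67480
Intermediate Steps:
d(Q, w) = Q - 2*Q*w
25165 - d(217, 98) = 25165 - 217*(1 - 2*98) = 25165 - 217*(1 - 196) = 25165 - 217*(-195) = 25165 - 1*(-42315) = 25165 + 42315 = 67480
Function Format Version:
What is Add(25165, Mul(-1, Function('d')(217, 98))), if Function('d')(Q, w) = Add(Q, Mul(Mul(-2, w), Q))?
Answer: 67480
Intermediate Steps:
Function('d')(Q, w) = Add(Q, Mul(-2, Q, w))
Add(25165, Mul(-1, Function('d')(217, 98))) = Add(25165, Mul(-1, Mul(217, Add(1, Mul(-2, 98))))) = Add(25165, Mul(-1, Mul(217, Add(1, -196)))) = Add(25165, Mul(-1, Mul(217, -195))) = Add(25165, Mul(-1, -42315)) = Add(25165, 42315) = 67480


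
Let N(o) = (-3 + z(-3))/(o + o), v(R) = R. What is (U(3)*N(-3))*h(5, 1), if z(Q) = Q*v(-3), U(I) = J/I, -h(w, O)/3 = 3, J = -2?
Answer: -6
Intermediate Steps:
h(w, O) = -9 (h(w, O) = -3*3 = -9)
U(I) = -2/I
z(Q) = -3*Q (z(Q) = Q*(-3) = -3*Q)
N(o) = 3/o (N(o) = (-3 - 3*(-3))/(o + o) = (-3 + 9)/((2*o)) = 6*(1/(2*o)) = 3/o)
(U(3)*N(-3))*h(5, 1) = ((-2/3)*(3/(-3)))*(-9) = ((-2*1/3)*(3*(-1/3)))*(-9) = -2/3*(-1)*(-9) = (2/3)*(-9) = -6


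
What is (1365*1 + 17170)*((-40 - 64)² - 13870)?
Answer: -56605890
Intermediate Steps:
(1365*1 + 17170)*((-40 - 64)² - 13870) = (1365 + 17170)*((-104)² - 13870) = 18535*(10816 - 13870) = 18535*(-3054) = -56605890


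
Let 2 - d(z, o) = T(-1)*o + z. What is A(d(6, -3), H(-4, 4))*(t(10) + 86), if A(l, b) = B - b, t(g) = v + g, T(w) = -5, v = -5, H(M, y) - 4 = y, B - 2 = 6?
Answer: 0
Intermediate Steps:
B = 8 (B = 2 + 6 = 8)
H(M, y) = 4 + y
t(g) = -5 + g
d(z, o) = 2 - z + 5*o (d(z, o) = 2 - (-5*o + z) = 2 - (z - 5*o) = 2 + (-z + 5*o) = 2 - z + 5*o)
A(l, b) = 8 - b
A(d(6, -3), H(-4, 4))*(t(10) + 86) = (8 - (4 + 4))*((-5 + 10) + 86) = (8 - 1*8)*(5 + 86) = (8 - 8)*91 = 0*91 = 0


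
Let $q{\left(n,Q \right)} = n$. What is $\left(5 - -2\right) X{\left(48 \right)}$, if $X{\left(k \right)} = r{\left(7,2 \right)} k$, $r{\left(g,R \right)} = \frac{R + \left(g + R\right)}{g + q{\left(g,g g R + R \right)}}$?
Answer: $264$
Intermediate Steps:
$r{\left(g,R \right)} = \frac{g + 2 R}{2 g}$ ($r{\left(g,R \right)} = \frac{R + \left(g + R\right)}{g + g} = \frac{R + \left(R + g\right)}{2 g} = \left(g + 2 R\right) \frac{1}{2 g} = \frac{g + 2 R}{2 g}$)
$X{\left(k \right)} = \frac{11 k}{14}$ ($X{\left(k \right)} = \frac{2 + \frac{1}{2} \cdot 7}{7} k = \frac{2 + \frac{7}{2}}{7} k = \frac{1}{7} \cdot \frac{11}{2} k = \frac{11 k}{14}$)
$\left(5 - -2\right) X{\left(48 \right)} = \left(5 - -2\right) \frac{11}{14} \cdot 48 = \left(5 + 2\right) \frac{264}{7} = 7 \cdot \frac{264}{7} = 264$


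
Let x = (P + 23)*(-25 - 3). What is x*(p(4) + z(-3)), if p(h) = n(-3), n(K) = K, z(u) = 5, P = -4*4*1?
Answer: -392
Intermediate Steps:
P = -16 (P = -16*1 = -16)
p(h) = -3
x = -196 (x = (-16 + 23)*(-25 - 3) = 7*(-28) = -196)
x*(p(4) + z(-3)) = -196*(-3 + 5) = -196*2 = -392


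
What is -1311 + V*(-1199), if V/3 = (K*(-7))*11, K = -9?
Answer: -2494032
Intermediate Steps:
V = 2079 (V = 3*(-9*(-7)*11) = 3*(63*11) = 3*693 = 2079)
-1311 + V*(-1199) = -1311 + 2079*(-1199) = -1311 - 2492721 = -2494032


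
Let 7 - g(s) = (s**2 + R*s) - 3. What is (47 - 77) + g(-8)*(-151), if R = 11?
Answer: -5164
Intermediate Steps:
g(s) = 10 - s**2 - 11*s (g(s) = 7 - ((s**2 + 11*s) - 3) = 7 - (-3 + s**2 + 11*s) = 7 + (3 - s**2 - 11*s) = 10 - s**2 - 11*s)
(47 - 77) + g(-8)*(-151) = (47 - 77) + (10 - 1*(-8)**2 - 11*(-8))*(-151) = -30 + (10 - 1*64 + 88)*(-151) = -30 + (10 - 64 + 88)*(-151) = -30 + 34*(-151) = -30 - 5134 = -5164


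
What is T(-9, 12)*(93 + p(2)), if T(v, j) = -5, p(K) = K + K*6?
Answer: -535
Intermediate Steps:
p(K) = 7*K (p(K) = K + 6*K = 7*K)
T(-9, 12)*(93 + p(2)) = -5*(93 + 7*2) = -5*(93 + 14) = -5*107 = -535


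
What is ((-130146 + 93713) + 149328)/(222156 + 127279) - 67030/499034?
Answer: 3291581538/17437994579 ≈ 0.18876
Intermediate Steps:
((-130146 + 93713) + 149328)/(222156 + 127279) - 67030/499034 = (-36433 + 149328)/349435 - 67030*1/499034 = 112895*(1/349435) - 33515/249517 = 22579/69887 - 33515/249517 = 3291581538/17437994579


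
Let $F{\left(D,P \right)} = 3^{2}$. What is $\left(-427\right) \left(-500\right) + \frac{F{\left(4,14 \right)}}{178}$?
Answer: $\frac{38003009}{178} \approx 2.135 \cdot 10^{5}$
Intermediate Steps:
$F{\left(D,P \right)} = 9$
$\left(-427\right) \left(-500\right) + \frac{F{\left(4,14 \right)}}{178} = \left(-427\right) \left(-500\right) + \frac{9}{178} = 213500 + 9 \cdot \frac{1}{178} = 213500 + \frac{9}{178} = \frac{38003009}{178}$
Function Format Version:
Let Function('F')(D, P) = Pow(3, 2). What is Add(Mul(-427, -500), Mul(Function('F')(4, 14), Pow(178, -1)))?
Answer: Rational(38003009, 178) ≈ 2.1350e+5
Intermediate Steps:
Function('F')(D, P) = 9
Add(Mul(-427, -500), Mul(Function('F')(4, 14), Pow(178, -1))) = Add(Mul(-427, -500), Mul(9, Pow(178, -1))) = Add(213500, Mul(9, Rational(1, 178))) = Add(213500, Rational(9, 178)) = Rational(38003009, 178)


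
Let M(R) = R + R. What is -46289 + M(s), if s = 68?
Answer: -46153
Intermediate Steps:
M(R) = 2*R
-46289 + M(s) = -46289 + 2*68 = -46289 + 136 = -46153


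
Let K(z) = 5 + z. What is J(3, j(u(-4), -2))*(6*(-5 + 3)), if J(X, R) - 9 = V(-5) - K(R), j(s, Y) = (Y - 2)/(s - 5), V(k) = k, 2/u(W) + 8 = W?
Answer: 660/31 ≈ 21.290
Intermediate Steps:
u(W) = 2/(-8 + W)
j(s, Y) = (-2 + Y)/(-5 + s)
J(X, R) = -1 - R (J(X, R) = 9 + (-5 - (5 + R)) = 9 + (-5 + (-5 - R)) = 9 + (-10 - R) = -1 - R)
J(3, j(u(-4), -2))*(6*(-5 + 3)) = (-1 - (-2 - 2)/(-5 + 2/(-8 - 4)))*(6*(-5 + 3)) = (-1 - (-4)/(-5 + 2/(-12)))*(6*(-2)) = (-1 - (-4)/(-5 + 2*(-1/12)))*(-12) = (-1 - (-4)/(-5 - ⅙))*(-12) = (-1 - (-4)/(-31/6))*(-12) = (-1 - (-6)*(-4)/31)*(-12) = (-1 - 1*24/31)*(-12) = (-1 - 24/31)*(-12) = -55/31*(-12) = 660/31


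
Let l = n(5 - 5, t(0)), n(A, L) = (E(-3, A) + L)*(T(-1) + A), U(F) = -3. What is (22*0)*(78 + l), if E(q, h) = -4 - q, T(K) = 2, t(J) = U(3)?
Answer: 0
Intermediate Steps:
t(J) = -3
n(A, L) = (-1 + L)*(2 + A) (n(A, L) = ((-4 - 1*(-3)) + L)*(2 + A) = ((-4 + 3) + L)*(2 + A) = (-1 + L)*(2 + A))
l = -8 (l = -2 - (5 - 5) + 2*(-3) + (5 - 5)*(-3) = -2 - 1*0 - 6 + 0*(-3) = -2 + 0 - 6 + 0 = -8)
(22*0)*(78 + l) = (22*0)*(78 - 8) = 0*70 = 0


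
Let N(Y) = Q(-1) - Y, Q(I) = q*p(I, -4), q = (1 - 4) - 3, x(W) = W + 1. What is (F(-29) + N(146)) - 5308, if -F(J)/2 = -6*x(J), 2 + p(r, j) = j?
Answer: -5754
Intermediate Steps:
x(W) = 1 + W
p(r, j) = -2 + j
q = -6 (q = -3 - 3 = -6)
Q(I) = 36 (Q(I) = -6*(-2 - 4) = -6*(-6) = 36)
F(J) = 12 + 12*J (F(J) = -(-12)*(1 + J) = -2*(-6 - 6*J) = 12 + 12*J)
N(Y) = 36 - Y
(F(-29) + N(146)) - 5308 = ((12 + 12*(-29)) + (36 - 1*146)) - 5308 = ((12 - 348) + (36 - 146)) - 5308 = (-336 - 110) - 5308 = -446 - 5308 = -5754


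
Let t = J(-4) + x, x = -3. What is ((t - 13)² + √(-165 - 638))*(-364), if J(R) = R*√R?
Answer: -69888 - 93184*I - 364*I*√803 ≈ -69888.0 - 1.035e+5*I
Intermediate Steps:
J(R) = R^(3/2)
t = -3 - 8*I (t = (-4)^(3/2) - 3 = -8*I - 3 = -3 - 8*I ≈ -3.0 - 8.0*I)
((t - 13)² + √(-165 - 638))*(-364) = (((-3 - 8*I) - 13)² + √(-165 - 638))*(-364) = ((-16 - 8*I)² + √(-803))*(-364) = ((-16 - 8*I)² + I*√803)*(-364) = -364*(-16 - 8*I)² - 364*I*√803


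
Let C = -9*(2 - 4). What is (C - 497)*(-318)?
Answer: 152322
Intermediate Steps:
C = 18 (C = -9*(-2) = 18)
(C - 497)*(-318) = (18 - 497)*(-318) = -479*(-318) = 152322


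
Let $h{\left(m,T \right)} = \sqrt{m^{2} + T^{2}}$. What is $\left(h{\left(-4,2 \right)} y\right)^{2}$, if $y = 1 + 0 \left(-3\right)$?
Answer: $20$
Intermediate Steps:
$y = 1$ ($y = 1 + 0 = 1$)
$h{\left(m,T \right)} = \sqrt{T^{2} + m^{2}}$
$\left(h{\left(-4,2 \right)} y\right)^{2} = \left(\sqrt{2^{2} + \left(-4\right)^{2}} \cdot 1\right)^{2} = \left(\sqrt{4 + 16} \cdot 1\right)^{2} = \left(\sqrt{20} \cdot 1\right)^{2} = \left(2 \sqrt{5} \cdot 1\right)^{2} = \left(2 \sqrt{5}\right)^{2} = 20$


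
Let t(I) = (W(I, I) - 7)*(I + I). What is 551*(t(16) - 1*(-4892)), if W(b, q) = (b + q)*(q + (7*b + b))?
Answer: 83820324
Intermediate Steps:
W(b, q) = (b + q)*(q + 8*b)
t(I) = 2*I*(-7 + 18*I²) (t(I) = ((I² + 8*I² + 9*I*I) - 7)*(I + I) = ((I² + 8*I² + 9*I²) - 7)*(2*I) = (18*I² - 7)*(2*I) = (-7 + 18*I²)*(2*I) = 2*I*(-7 + 18*I²))
551*(t(16) - 1*(-4892)) = 551*((-14*16 + 36*16³) - 1*(-4892)) = 551*((-224 + 36*4096) + 4892) = 551*((-224 + 147456) + 4892) = 551*(147232 + 4892) = 551*152124 = 83820324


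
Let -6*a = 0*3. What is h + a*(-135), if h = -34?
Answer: -34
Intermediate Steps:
a = 0 (a = -0*3 = -1/6*0 = 0)
h + a*(-135) = -34 + 0*(-135) = -34 + 0 = -34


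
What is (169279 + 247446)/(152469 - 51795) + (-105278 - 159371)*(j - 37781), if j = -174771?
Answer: 5663081053659877/100674 ≈ 5.6252e+10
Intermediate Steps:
(169279 + 247446)/(152469 - 51795) + (-105278 - 159371)*(j - 37781) = (169279 + 247446)/(152469 - 51795) + (-105278 - 159371)*(-174771 - 37781) = 416725/100674 - 264649*(-212552) = 416725*(1/100674) + 56251674248 = 416725/100674 + 56251674248 = 5663081053659877/100674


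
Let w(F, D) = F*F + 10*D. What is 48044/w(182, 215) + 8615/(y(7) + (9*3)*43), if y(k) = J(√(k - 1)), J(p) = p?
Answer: 13919010179/1584878457 - 1723*√6/269583 ≈ 8.7667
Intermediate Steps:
w(F, D) = F² + 10*D
y(k) = √(-1 + k) (y(k) = √(k - 1) = √(-1 + k))
48044/w(182, 215) + 8615/(y(7) + (9*3)*43) = 48044/(182² + 10*215) + 8615/(√(-1 + 7) + (9*3)*43) = 48044/(33124 + 2150) + 8615/(√6 + 27*43) = 48044/35274 + 8615/(√6 + 1161) = 48044*(1/35274) + 8615/(1161 + √6) = 24022/17637 + 8615/(1161 + √6)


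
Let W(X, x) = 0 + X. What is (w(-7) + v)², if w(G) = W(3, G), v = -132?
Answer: 16641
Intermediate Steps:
W(X, x) = X
w(G) = 3
(w(-7) + v)² = (3 - 132)² = (-129)² = 16641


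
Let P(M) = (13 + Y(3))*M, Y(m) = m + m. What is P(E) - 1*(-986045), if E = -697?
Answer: 972802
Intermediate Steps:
Y(m) = 2*m
P(M) = 19*M (P(M) = (13 + 2*3)*M = (13 + 6)*M = 19*M)
P(E) - 1*(-986045) = 19*(-697) - 1*(-986045) = -13243 + 986045 = 972802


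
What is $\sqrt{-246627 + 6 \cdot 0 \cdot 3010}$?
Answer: $3 i \sqrt{27403} \approx 496.62 i$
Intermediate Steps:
$\sqrt{-246627 + 6 \cdot 0 \cdot 3010} = \sqrt{-246627 + 0 \cdot 3010} = \sqrt{-246627 + 0} = \sqrt{-246627} = 3 i \sqrt{27403}$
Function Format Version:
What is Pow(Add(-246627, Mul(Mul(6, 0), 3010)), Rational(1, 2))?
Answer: Mul(3, I, Pow(27403, Rational(1, 2))) ≈ Mul(496.62, I)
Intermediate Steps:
Pow(Add(-246627, Mul(Mul(6, 0), 3010)), Rational(1, 2)) = Pow(Add(-246627, Mul(0, 3010)), Rational(1, 2)) = Pow(Add(-246627, 0), Rational(1, 2)) = Pow(-246627, Rational(1, 2)) = Mul(3, I, Pow(27403, Rational(1, 2)))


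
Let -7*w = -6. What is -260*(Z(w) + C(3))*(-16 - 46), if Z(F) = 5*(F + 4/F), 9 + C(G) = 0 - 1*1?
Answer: 5964400/21 ≈ 2.8402e+5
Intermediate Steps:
w = 6/7 (w = -⅐*(-6) = 6/7 ≈ 0.85714)
C(G) = -10 (C(G) = -9 + (0 - 1*1) = -9 + (0 - 1) = -9 - 1 = -10)
Z(F) = 5*F + 20/F
-260*(Z(w) + C(3))*(-16 - 46) = -260*((5*(6/7) + 20/(6/7)) - 10)*(-16 - 46) = -260*((30/7 + 20*(7/6)) - 10)*(-62) = -260*((30/7 + 70/3) - 10)*(-62) = -260*(580/21 - 10)*(-62) = -260*(370/21)*(-62) = -260*(-22940)/21 = -20*(-298220/21) = 5964400/21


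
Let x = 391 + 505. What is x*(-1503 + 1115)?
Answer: -347648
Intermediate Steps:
x = 896
x*(-1503 + 1115) = 896*(-1503 + 1115) = 896*(-388) = -347648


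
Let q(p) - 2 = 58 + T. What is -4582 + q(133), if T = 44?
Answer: -4478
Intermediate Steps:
q(p) = 104 (q(p) = 2 + (58 + 44) = 2 + 102 = 104)
-4582 + q(133) = -4582 + 104 = -4478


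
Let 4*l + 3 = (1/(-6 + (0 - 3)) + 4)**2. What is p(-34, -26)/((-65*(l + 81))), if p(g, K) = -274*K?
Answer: -88776/68065 ≈ -1.3043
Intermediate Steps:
l = 491/162 (l = -3/4 + (1/(-6 + (0 - 3)) + 4)**2/4 = -3/4 + (1/(-6 - 3) + 4)**2/4 = -3/4 + (1/(-9) + 4)**2/4 = -3/4 + (-1/9 + 4)**2/4 = -3/4 + (35/9)**2/4 = -3/4 + (1/4)*(1225/81) = -3/4 + 1225/324 = 491/162 ≈ 3.0309)
p(-34, -26)/((-65*(l + 81))) = (-274*(-26))/((-65*(491/162 + 81))) = 7124/((-65*13613/162)) = 7124/(-884845/162) = 7124*(-162/884845) = -88776/68065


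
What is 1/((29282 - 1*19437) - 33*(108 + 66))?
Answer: 1/4103 ≈ 0.00024372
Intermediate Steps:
1/((29282 - 1*19437) - 33*(108 + 66)) = 1/((29282 - 19437) - 33*174) = 1/(9845 - 5742) = 1/4103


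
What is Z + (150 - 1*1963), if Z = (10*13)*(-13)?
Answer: -3503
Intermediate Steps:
Z = -1690 (Z = 130*(-13) = -1690)
Z + (150 - 1*1963) = -1690 + (150 - 1*1963) = -1690 + (150 - 1963) = -1690 - 1813 = -3503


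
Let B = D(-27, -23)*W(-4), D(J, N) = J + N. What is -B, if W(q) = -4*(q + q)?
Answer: 1600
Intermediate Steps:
W(q) = -8*q
B = -1600 (B = (-27 - 23)*(-8*(-4)) = -50*32 = -1600)
-B = -1*(-1600) = 1600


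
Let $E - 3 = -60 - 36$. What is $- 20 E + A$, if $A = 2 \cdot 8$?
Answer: $1876$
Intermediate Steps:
$A = 16$
$E = -93$ ($E = 3 - 96 = -93$)
$- 20 E + A = \left(-20\right) \left(-93\right) + 16 = 1860 + 16 = 1876$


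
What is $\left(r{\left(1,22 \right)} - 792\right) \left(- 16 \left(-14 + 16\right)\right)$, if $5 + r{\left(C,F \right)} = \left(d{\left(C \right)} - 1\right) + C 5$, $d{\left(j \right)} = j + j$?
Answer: $25312$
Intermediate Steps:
$d{\left(j \right)} = 2 j$
$r{\left(C,F \right)} = -6 + 7 C$ ($r{\left(C,F \right)} = -5 + \left(\left(2 C - 1\right) + C 5\right) = -5 + \left(\left(2 C - 1\right) + 5 C\right) = -5 + \left(\left(-1 + 2 C\right) + 5 C\right) = -5 + \left(-1 + 7 C\right) = -6 + 7 C$)
$\left(r{\left(1,22 \right)} - 792\right) \left(- 16 \left(-14 + 16\right)\right) = \left(\left(-6 + 7 \cdot 1\right) - 792\right) \left(- 16 \left(-14 + 16\right)\right) = \left(\left(-6 + 7\right) - 792\right) \left(\left(-16\right) 2\right) = \left(1 - 792\right) \left(-32\right) = \left(-791\right) \left(-32\right) = 25312$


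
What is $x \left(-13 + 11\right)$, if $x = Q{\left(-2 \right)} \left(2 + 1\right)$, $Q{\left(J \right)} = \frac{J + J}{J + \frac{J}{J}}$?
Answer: $-24$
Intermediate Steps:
$Q{\left(J \right)} = \frac{2 J}{1 + J}$ ($Q{\left(J \right)} = \frac{2 J}{J + 1} = \frac{2 J}{1 + J}$)
$x = 12$ ($x = 2 \left(-2\right) \frac{1}{1 - 2} \left(2 + 1\right) = 2 \left(-2\right) \frac{1}{-1} \cdot 3 = 2 \left(-2\right) \left(-1\right) 3 = 4 \cdot 3 = 12$)
$x \left(-13 + 11\right) = 12 \left(-13 + 11\right) = 12 \left(-2\right) = -24$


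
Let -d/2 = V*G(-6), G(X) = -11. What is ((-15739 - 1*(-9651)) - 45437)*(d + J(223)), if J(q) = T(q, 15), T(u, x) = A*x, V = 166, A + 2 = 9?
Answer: -193579425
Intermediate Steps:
A = 7 (A = -2 + 9 = 7)
T(u, x) = 7*x
d = 3652 (d = -332*(-11) = -2*(-1826) = 3652)
J(q) = 105 (J(q) = 7*15 = 105)
((-15739 - 1*(-9651)) - 45437)*(d + J(223)) = ((-15739 - 1*(-9651)) - 45437)*(3652 + 105) = ((-15739 + 9651) - 45437)*3757 = (-6088 - 45437)*3757 = -51525*3757 = -193579425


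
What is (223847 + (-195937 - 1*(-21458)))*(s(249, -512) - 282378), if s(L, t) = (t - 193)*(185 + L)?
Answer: -29045564064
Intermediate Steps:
s(L, t) = (-193 + t)*(185 + L)
(223847 + (-195937 - 1*(-21458)))*(s(249, -512) - 282378) = (223847 + (-195937 - 1*(-21458)))*((-35705 - 193*249 + 185*(-512) + 249*(-512)) - 282378) = (223847 + (-195937 + 21458))*((-35705 - 48057 - 94720 - 127488) - 282378) = (223847 - 174479)*(-305970 - 282378) = 49368*(-588348) = -29045564064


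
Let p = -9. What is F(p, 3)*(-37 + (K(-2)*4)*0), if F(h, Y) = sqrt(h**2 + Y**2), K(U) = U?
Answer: -111*sqrt(10) ≈ -351.01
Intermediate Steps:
F(h, Y) = sqrt(Y**2 + h**2)
F(p, 3)*(-37 + (K(-2)*4)*0) = sqrt(3**2 + (-9)**2)*(-37 - 2*4*0) = sqrt(9 + 81)*(-37 - 8*0) = sqrt(90)*(-37 + 0) = (3*sqrt(10))*(-37) = -111*sqrt(10)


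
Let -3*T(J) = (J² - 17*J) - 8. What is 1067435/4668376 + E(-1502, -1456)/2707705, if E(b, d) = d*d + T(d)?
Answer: 28348699652153/37921755111240 ≈ 0.74756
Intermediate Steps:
T(J) = 8/3 - J²/3 + 17*J/3 (T(J) = -((J² - 17*J) - 8)/3 = -(-8 + J² - 17*J)/3 = 8/3 - J²/3 + 17*J/3)
E(b, d) = 8/3 + 2*d²/3 + 17*d/3 (E(b, d) = d*d + (8/3 - d²/3 + 17*d/3) = d² + (8/3 - d²/3 + 17*d/3) = 8/3 + 2*d²/3 + 17*d/3)
1067435/4668376 + E(-1502, -1456)/2707705 = 1067435/4668376 + (8/3 + (⅔)*(-1456)² + (17/3)*(-1456))/2707705 = 1067435*(1/4668376) + (8/3 + (⅔)*2119936 - 24752/3)*(1/2707705) = 1067435/4668376 + (8/3 + 4239872/3 - 24752/3)*(1/2707705) = 1067435/4668376 + (4215128/3)*(1/2707705) = 1067435/4668376 + 4215128/8123115 = 28348699652153/37921755111240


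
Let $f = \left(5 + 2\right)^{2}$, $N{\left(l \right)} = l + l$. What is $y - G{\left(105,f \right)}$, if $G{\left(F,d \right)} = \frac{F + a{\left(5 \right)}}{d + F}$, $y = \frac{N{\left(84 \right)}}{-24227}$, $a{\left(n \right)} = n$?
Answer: $- \frac{17473}{24227} \approx -0.72122$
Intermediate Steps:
$N{\left(l \right)} = 2 l$
$y = - \frac{24}{3461}$ ($y = \frac{2 \cdot 84}{-24227} = 168 \left(- \frac{1}{24227}\right) = - \frac{24}{3461} \approx -0.0069344$)
$f = 49$ ($f = 7^{2} = 49$)
$G{\left(F,d \right)} = \frac{5 + F}{F + d}$ ($G{\left(F,d \right)} = \frac{F + 5}{d + F} = \frac{5 + F}{F + d}$)
$y - G{\left(105,f \right)} = - \frac{24}{3461} - \frac{5 + 105}{105 + 49} = - \frac{24}{3461} - \frac{1}{154} \cdot 110 = - \frac{24}{3461} - \frac{5}{7} = - \frac{17473}{24227}$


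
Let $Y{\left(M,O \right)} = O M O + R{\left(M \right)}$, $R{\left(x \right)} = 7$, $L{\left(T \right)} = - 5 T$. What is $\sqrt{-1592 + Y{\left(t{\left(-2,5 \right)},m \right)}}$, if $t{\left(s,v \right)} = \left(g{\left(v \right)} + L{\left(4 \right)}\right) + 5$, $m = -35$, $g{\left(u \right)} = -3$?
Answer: $i \sqrt{23635} \approx 153.74 i$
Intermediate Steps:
$t{\left(s,v \right)} = -18$ ($t{\left(s,v \right)} = \left(-3 - 20\right) + 5 = -23 + 5 = -18$)
$Y{\left(M,O \right)} = 7 + M O^{2}$ ($Y{\left(M,O \right)} = O M O + 7 = M O O + 7 = M O^{2} + 7 = 7 + M O^{2}$)
$\sqrt{-1592 + Y{\left(t{\left(-2,5 \right)},m \right)}} = \sqrt{-1592 + \left(7 - 18 \left(-35\right)^{2}\right)} = \sqrt{-1592 + \left(7 - 22050\right)} = \sqrt{-1592 - 22043} = \sqrt{-23635} = i \sqrt{23635}$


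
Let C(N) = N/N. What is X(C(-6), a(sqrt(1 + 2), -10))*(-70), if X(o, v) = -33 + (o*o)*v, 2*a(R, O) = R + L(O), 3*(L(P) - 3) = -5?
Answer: 6790/3 - 35*sqrt(3) ≈ 2202.7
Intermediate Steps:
L(P) = 4/3 (L(P) = 3 + (1/3)*(-5) = 3 - 5/3 = 4/3)
C(N) = 1
a(R, O) = 2/3 + R/2 (a(R, O) = (R + 4/3)/2 = (4/3 + R)/2 = 2/3 + R/2)
X(o, v) = -33 + v*o**2 (X(o, v) = -33 + o**2*v = -33 + v*o**2)
X(C(-6), a(sqrt(1 + 2), -10))*(-70) = (-33 + (2/3 + sqrt(1 + 2)/2)*1**2)*(-70) = (-33 + (2/3 + sqrt(3)/2)*1)*(-70) = (-33 + (2/3 + sqrt(3)/2))*(-70) = (-97/3 + sqrt(3)/2)*(-70) = 6790/3 - 35*sqrt(3)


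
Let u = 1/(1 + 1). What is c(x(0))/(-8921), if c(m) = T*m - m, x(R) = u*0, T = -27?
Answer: 0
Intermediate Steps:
u = ½ (u = 1/2 = ½ ≈ 0.50000)
x(R) = 0 (x(R) = (½)*0 = 0)
c(m) = -28*m (c(m) = -27*m - m = -28*m)
c(x(0))/(-8921) = -28*0/(-8921) = 0*(-1/8921) = 0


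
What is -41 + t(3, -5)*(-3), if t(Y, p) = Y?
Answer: -50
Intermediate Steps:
-41 + t(3, -5)*(-3) = -41 + 3*(-3) = -41 - 9 = -50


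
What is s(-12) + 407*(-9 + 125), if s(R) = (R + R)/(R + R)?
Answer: 47213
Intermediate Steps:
s(R) = 1 (s(R) = (2*R)/((2*R)) = (2*R)*(1/(2*R)) = 1)
s(-12) + 407*(-9 + 125) = 1 + 407*(-9 + 125) = 1 + 407*116 = 1 + 47212 = 47213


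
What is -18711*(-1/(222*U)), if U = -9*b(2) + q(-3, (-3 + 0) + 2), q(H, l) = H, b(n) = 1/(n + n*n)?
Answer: -693/37 ≈ -18.730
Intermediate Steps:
b(n) = 1/(n + n²)
U = -9/2 (U = -9/(2*(1 + 2)) - 3 = -9/(2*3) - 3 = -9*⅙ - 3 = -3/2 - 3 = -9/2 ≈ -4.5000)
-18711*(-1/(222*U)) = -18711/((-9/2*(-222))) = -18711/999 = -18711*1/999 = -693/37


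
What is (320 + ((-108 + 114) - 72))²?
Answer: 64516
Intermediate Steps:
(320 + ((-108 + 114) - 72))² = (320 + (6 - 72))² = (320 - 66)² = 254² = 64516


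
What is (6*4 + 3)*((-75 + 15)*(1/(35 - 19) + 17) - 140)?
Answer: -125685/4 ≈ -31421.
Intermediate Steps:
(6*4 + 3)*((-75 + 15)*(1/(35 - 19) + 17) - 140) = (24 + 3)*(-60*(1/16 + 17) - 140) = 27*(-60*(1/16 + 17) - 140) = 27*(-60*273/16 - 140) = 27*(-4095/4 - 140) = 27*(-4655/4) = -125685/4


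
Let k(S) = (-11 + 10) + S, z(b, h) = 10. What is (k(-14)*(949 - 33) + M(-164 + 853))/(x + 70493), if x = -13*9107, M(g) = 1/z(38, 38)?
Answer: 137399/478980 ≈ 0.28686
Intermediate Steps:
k(S) = -1 + S
M(g) = ⅒ (M(g) = 1/10 = ⅒)
x = -118391
(k(-14)*(949 - 33) + M(-164 + 853))/(x + 70493) = ((-1 - 14)*(949 - 33) + ⅒)/(-118391 + 70493) = (-15*916 + ⅒)/(-47898) = (-13740 + ⅒)*(-1/47898) = -137399/10*(-1/47898) = 137399/478980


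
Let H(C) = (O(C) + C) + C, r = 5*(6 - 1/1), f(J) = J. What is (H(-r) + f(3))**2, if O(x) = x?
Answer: 5184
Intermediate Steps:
r = 25 (r = 5*(6 - 1*1) = 5*(6 - 1) = 5*5 = 25)
H(C) = 3*C (H(C) = (C + C) + C = 2*C + C = 3*C)
(H(-r) + f(3))**2 = (3*(-1*25) + 3)**2 = (3*(-25) + 3)**2 = (-75 + 3)**2 = (-72)**2 = 5184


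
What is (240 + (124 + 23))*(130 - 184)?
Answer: -20898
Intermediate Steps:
(240 + (124 + 23))*(130 - 184) = (240 + 147)*(-54) = 387*(-54) = -20898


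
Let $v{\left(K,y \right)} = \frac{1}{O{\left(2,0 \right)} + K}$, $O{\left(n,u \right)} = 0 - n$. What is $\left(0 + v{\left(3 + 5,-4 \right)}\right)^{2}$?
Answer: $\frac{1}{36} \approx 0.027778$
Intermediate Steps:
$O{\left(n,u \right)} = - n$
$v{\left(K,y \right)} = \frac{1}{-2 + K}$ ($v{\left(K,y \right)} = \frac{1}{\left(-1\right) 2 + K} = \frac{1}{-2 + K}$)
$\left(0 + v{\left(3 + 5,-4 \right)}\right)^{2} = \left(0 + \frac{1}{-2 + \left(3 + 5\right)}\right)^{2} = \left(0 + \frac{1}{-2 + 8}\right)^{2} = \left(0 + \frac{1}{6}\right)^{2} = \left(\frac{1}{6}\right)^{2} = \frac{1}{36}$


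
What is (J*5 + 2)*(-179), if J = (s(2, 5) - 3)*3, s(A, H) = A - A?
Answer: 7697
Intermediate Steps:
s(A, H) = 0
J = -9 (J = (0 - 3)*3 = -3*3 = -9)
(J*5 + 2)*(-179) = (-9*5 + 2)*(-179) = (-45 + 2)*(-179) = -43*(-179) = 7697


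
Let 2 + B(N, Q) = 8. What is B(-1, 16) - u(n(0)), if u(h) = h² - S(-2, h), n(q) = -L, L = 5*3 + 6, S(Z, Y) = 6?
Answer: -429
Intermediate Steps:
L = 21 (L = 15 + 6 = 21)
B(N, Q) = 6 (B(N, Q) = -2 + 8 = 6)
n(q) = -21 (n(q) = -1*21 = -21)
u(h) = -6 + h² (u(h) = h² - 1*6 = h² - 6 = -6 + h²)
B(-1, 16) - u(n(0)) = 6 - (-6 + (-21)²) = 6 - (-6 + 441) = 6 - 1*435 = 6 - 435 = -429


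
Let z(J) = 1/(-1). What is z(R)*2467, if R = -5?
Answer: -2467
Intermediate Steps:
z(J) = -1
z(R)*2467 = -1*2467 = -2467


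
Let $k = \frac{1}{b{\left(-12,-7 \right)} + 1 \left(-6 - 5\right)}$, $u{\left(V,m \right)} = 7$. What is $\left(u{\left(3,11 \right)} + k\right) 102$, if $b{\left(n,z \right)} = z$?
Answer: $\frac{2125}{3} \approx 708.33$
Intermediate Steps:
$k = - \frac{1}{18}$ ($k = \frac{1}{-7 + 1 \left(-6 - 5\right)} = \frac{1}{-7 + 1 \left(-11\right)} = \frac{1}{-7 - 11} = \frac{1}{-18} = - \frac{1}{18} \approx -0.055556$)
$\left(u{\left(3,11 \right)} + k\right) 102 = \left(7 - \frac{1}{18}\right) 102 = \frac{125}{18} \cdot 102 = \frac{2125}{3}$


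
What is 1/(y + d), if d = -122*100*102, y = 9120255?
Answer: 1/7875855 ≈ 1.2697e-7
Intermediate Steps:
d = -1244400 (d = -12200*102 = -1244400)
1/(y + d) = 1/(9120255 - 1244400) = 1/7875855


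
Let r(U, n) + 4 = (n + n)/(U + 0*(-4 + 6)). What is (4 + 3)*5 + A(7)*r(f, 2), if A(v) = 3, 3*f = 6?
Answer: 29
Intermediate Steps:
f = 2 (f = (⅓)*6 = 2)
r(U, n) = -4 + 2*n/U (r(U, n) = -4 + (n + n)/(U + 0*(-4 + 6)) = -4 + (2*n)/(U + 0*2) = -4 + (2*n)/(U + 0) = -4 + (2*n)/U = -4 + 2*n/U)
(4 + 3)*5 + A(7)*r(f, 2) = (4 + 3)*5 + 3*(-4 + 2*2/2) = 7*5 + 3*(-4 + 2*2*(½)) = 35 + 3*(-4 + 2) = 35 + 3*(-2) = 35 - 6 = 29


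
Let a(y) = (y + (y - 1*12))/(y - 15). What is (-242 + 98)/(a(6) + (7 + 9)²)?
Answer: -9/16 ≈ -0.56250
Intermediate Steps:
a(y) = (-12 + 2*y)/(-15 + y) (a(y) = (y + (y - 12))/(-15 + y) = (y + (-12 + y))/(-15 + y) = (-12 + 2*y)/(-15 + y))
(-242 + 98)/(a(6) + (7 + 9)²) = (-242 + 98)/(2*(-6 + 6)/(-15 + 6) + (7 + 9)²) = -144/(2*0/(-9) + 16²) = -144/(2*(-⅑)*0 + 256) = -144/(0 + 256) = -144/256 = -144*1/256 = -9/16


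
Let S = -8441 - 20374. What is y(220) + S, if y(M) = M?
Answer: -28595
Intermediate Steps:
S = -28815
y(220) + S = 220 - 28815 = -28595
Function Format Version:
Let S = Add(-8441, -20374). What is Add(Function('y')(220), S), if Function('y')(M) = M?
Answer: -28595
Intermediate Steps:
S = -28815
Add(Function('y')(220), S) = Add(220, -28815) = -28595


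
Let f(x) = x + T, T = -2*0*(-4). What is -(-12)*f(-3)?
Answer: -36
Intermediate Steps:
T = 0 (T = 0*(-4) = 0)
f(x) = x (f(x) = x + 0 = x)
-(-12)*f(-3) = -(-12)*(-3) = -3*12 = -36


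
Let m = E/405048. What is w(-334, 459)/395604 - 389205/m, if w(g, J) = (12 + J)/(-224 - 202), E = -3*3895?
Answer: 590394988627067905/43760923272 ≈ 1.3491e+7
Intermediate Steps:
E = -11685
w(g, J) = -2/71 - J/426 (w(g, J) = (12 + J)/(-426) = (12 + J)*(-1/426) = -2/71 - J/426)
m = -3895/135016 (m = -11685/405048 = -11685*1/405048 = -3895/135016 ≈ -0.028848)
w(-334, 459)/395604 - 389205/m = (-2/71 - 1/426*459)/395604 - 389205/(-3895/135016) = (-2/71 - 153/142)*(1/395604) - 389205*(-135016/3895) = -157/142*1/395604 + 10509780456/779 = -157/56175768 + 10509780456/779 = 590394988627067905/43760923272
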